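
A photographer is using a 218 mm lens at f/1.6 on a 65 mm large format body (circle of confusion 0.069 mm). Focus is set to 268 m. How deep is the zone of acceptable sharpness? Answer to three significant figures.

Hyperfocal distance H = f²/(N·c) + f = 218²/(1.6 × 0.069) + 218 = 47524/0.1104 + 218 ≈ 430689.0 mm ≈ 430.7 m.
Near limit Dn = s·(H − f)/(H + s − 2f) = 268000 × (430689.0 − 218) / (430689.0 + 268000 − 2 × 218) = 268000 × 430471.0 / 698253.0 ≈ 165221 mm.
Far limit Df = s·(H − f)/(H − s) = 268000 × (430689.0 − 218) / (430689.0 − 268000) = 268000 × 430471.0 / 162689.0 ≈ 709121 mm.
Depth of field = Df − Dn = 709121 − 165221 ≈ 543900 mm ≈ 544 m.

544 m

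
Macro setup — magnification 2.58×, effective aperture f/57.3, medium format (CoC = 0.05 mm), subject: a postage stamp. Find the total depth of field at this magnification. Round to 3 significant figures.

At magnification m, DoF ≈ 2·N_eff·c/m² = 2 × 57.3 × 0.05 / 2.58² = 5.73 / 6.656 ≈ 0.861 mm.

0.861 mm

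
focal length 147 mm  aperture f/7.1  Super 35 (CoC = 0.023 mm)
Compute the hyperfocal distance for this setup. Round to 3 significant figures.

Hyperfocal distance H = f²/(N·c) + f = 147²/(7.1 × 0.023) + 147 = 21609/0.1633 + 147 ≈ 132474.0 mm ≈ 132 m.

132 m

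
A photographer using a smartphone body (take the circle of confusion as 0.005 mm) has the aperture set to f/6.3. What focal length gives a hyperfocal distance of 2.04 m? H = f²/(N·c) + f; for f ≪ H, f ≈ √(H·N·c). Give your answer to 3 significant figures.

8.00 mm

From H = f²/(N·c) + f, with f ≪ H: f ≈ √(H·N·c) = √(2040 × 6.3 × 0.005) = √64.260 ≈ 8.016 mm.
Exact: f² + N·c·f − N·c·H = 0 ⇒ f = (−N·c + √((N·c)² + 4·N·c·H))/2 = (−0.0315 + √257.04)/2 ≈ 8.0005 mm ≈ 8.00 mm.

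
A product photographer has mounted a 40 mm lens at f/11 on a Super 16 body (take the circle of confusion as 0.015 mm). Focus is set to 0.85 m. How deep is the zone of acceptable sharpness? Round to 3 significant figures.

143 mm

Hyperfocal distance H = f²/(N·c) + f = 40²/(11 × 0.015) + 40 = 1600/0.165 + 40 ≈ 9737.0 mm ≈ 9.737 m.
Near limit Dn = s·(H − f)/(H + s − 2f) = 850 × (9737.0 − 40) / (9737.0 + 850 − 2 × 40) = 850 × 9697.0 / 10507.0 ≈ 784.47 mm.
Far limit Df = s·(H − f)/(H − s) = 850 × (9737.0 − 40) / (9737.0 − 850) = 850 × 9697.0 / 8887.0 ≈ 927.47 mm.
Depth of field = Df − Dn = 927.47 − 784.47 ≈ 143.00 mm.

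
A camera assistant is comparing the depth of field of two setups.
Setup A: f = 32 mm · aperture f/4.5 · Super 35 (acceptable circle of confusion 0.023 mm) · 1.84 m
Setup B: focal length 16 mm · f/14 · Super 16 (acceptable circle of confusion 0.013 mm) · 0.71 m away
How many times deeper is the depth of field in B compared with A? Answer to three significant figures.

1.33

Setup A: H = 32²/(4.5×0.023) + 32 ≈ 9925.7 mm; DoF = Df − Dn = 2251.43 − 1555.71 ≈ 695.72 mm.
Setup B: H = 16²/(14×0.013) + 16 ≈ 1422.6 mm; DoF = Df − Dn = 1401.47 − 475.43 ≈ 926.04 mm.
Ratio = 926.04 / 695.72 ≈ 1.33.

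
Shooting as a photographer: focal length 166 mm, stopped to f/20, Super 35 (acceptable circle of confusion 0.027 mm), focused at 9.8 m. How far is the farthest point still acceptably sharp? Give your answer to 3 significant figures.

12.1 m

Hyperfocal distance H = f²/(N·c) + f = 166²/(20 × 0.027) + 166 = 27556/0.54 + 166 ≈ 51195.6 mm ≈ 51.20 m.
Far limit Df = s·(H − f)/(H − s) = 9800 × (51195.6 − 166) / (51195.6 − 9800) = 9800 × 51029.6 / 41395.6 ≈ 12081 mm ≈ 12.1 m.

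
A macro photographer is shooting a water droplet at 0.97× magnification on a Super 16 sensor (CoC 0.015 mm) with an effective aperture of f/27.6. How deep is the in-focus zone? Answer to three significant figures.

At magnification m, DoF ≈ 2·N_eff·c/m² = 2 × 27.6 × 0.015 / 0.97² = 0.828 / 0.9409 ≈ 0.88 mm.

0.880 mm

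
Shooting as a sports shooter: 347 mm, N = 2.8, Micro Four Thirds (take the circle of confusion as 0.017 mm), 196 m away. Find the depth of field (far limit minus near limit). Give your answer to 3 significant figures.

Hyperfocal distance H = f²/(N·c) + f = 347²/(2.8 × 0.017) + 347 = 120409/0.0476 + 347 ≈ 2529947.8 mm ≈ 2530 m.
Near limit Dn = s·(H − f)/(H + s − 2f) = 196000 × (2529947.8 − 347) / (2529947.8 + 196000 − 2 × 347) = 196000 × 2529600.8 / 2725253.8 ≈ 181929 mm.
Far limit Df = s·(H − f)/(H − s) = 196000 × (2529947.8 − 347) / (2529947.8 − 196000) = 196000 × 2529600.8 / 2333947.8 ≈ 212431 mm.
Depth of field = Df − Dn = 212431 − 181929 ≈ 30502 mm ≈ 30.5 m.

30.5 m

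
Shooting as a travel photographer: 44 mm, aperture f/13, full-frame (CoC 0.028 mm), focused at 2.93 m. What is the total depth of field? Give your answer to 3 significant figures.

4.51 m

Hyperfocal distance H = f²/(N·c) + f = 44²/(13 × 0.028) + 44 = 1936/0.364 + 44 ≈ 5362.7 mm ≈ 5.363 m.
Near limit Dn = s·(H − f)/(H + s − 2f) = 2930 × (5362.7 − 44) / (5362.7 + 2930 − 2 × 44) = 2930 × 5318.7 / 8204.7 ≈ 1899.4 mm.
Far limit Df = s·(H − f)/(H − s) = 2930 × (5362.7 − 44) / (5362.7 − 2930) = 2930 × 5318.7 / 2432.7 ≈ 6406.0 mm.
Depth of field = Df − Dn = 6406.0 − 1899.4 ≈ 4506.6 mm ≈ 4.51 m.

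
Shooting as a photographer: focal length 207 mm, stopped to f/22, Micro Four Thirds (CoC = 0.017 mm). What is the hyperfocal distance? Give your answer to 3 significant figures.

115 m

Hyperfocal distance H = f²/(N·c) + f = 207²/(22 × 0.017) + 207 = 42849/0.374 + 207 ≈ 114776.5 mm ≈ 115 m.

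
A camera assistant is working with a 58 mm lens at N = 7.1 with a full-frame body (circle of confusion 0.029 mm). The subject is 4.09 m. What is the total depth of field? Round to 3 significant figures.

2.15 m

Hyperfocal distance H = f²/(N·c) + f = 58²/(7.1 × 0.029) + 58 = 3364/0.2059 + 58 ≈ 16396.0 mm ≈ 16.40 m.
Near limit Dn = s·(H − f)/(H + s − 2f) = 4090 × (16396.0 − 58) / (16396.0 + 4090 − 2 × 58) = 4090 × 16338.0 / 20370.0 ≈ 3280.4 mm.
Far limit Df = s·(H − f)/(H − s) = 4090 × (16396.0 − 58) / (16396.0 − 4090) = 4090 × 16338.0 / 12306.0 ≈ 5430.1 mm.
Depth of field = Df − Dn = 5430.1 − 3280.4 ≈ 2149.7 mm ≈ 2.15 m.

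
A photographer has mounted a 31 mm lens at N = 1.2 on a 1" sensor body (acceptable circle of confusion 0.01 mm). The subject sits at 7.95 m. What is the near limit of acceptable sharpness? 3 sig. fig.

7.23 m

Hyperfocal distance H = f²/(N·c) + f = 31²/(1.2 × 0.01) + 31 = 961/0.012 + 31 ≈ 80114.3 mm ≈ 80.11 m.
Near limit Dn = s·(H − f)/(H + s − 2f) = 7950 × (80114.3 − 31) / (80114.3 + 7950 − 2 × 31) = 7950 × 80083.3 / 88002.3 ≈ 7234.6 mm ≈ 7.23 m.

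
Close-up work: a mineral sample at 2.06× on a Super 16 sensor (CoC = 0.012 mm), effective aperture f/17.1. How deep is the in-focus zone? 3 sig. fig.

At magnification m, DoF ≈ 2·N_eff·c/m² = 2 × 17.1 × 0.012 / 2.06² = 0.4104 / 4.244 ≈ 0.0967 mm.

0.0967 mm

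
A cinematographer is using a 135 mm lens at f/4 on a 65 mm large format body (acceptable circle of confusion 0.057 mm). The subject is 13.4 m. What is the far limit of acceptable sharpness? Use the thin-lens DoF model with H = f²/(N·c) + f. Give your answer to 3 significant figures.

16.1 m

Hyperfocal distance H = f²/(N·c) + f = 135²/(4 × 0.057) + 135 = 18225/0.228 + 135 ≈ 80069.2 mm ≈ 80.07 m.
Far limit Df = s·(H − f)/(H − s) = 13400 × (80069.2 − 135) / (80069.2 − 13400) = 13400 × 79934.2 / 66669.2 ≈ 16066 mm ≈ 16.1 m.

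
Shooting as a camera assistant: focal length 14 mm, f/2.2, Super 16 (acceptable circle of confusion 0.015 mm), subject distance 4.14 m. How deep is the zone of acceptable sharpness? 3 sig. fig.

11.1 m

Hyperfocal distance H = f²/(N·c) + f = 14²/(2.2 × 0.015) + 14 = 196/0.033 + 14 ≈ 5953.4 mm ≈ 5.953 m.
Near limit Dn = s·(H − f)/(H + s − 2f) = 4140 × (5953.4 − 14) / (5953.4 + 4140 − 2 × 14) = 4140 × 5939.4 / 10065.4 ≈ 2443 mm.
Far limit Df = s·(H − f)/(H − s) = 4140 × (5953.4 − 14) / (5953.4 − 4140) = 4140 × 5939.4 / 1813.4 ≈ 13560 mm.
Depth of field = Df − Dn = 13560 − 2443 ≈ 11117 mm ≈ 11.1 m.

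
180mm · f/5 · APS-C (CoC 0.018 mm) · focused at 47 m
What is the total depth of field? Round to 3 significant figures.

12.4 m

Hyperfocal distance H = f²/(N·c) + f = 180²/(5 × 0.018) + 180 = 32400/0.09 + 180 ≈ 360180.0 mm ≈ 360.2 m.
Near limit Dn = s·(H − f)/(H + s − 2f) = 47000 × (360180.0 − 180) / (360180.0 + 47000 − 2 × 180) = 47000 × 360000.0 / 406820.0 ≈ 41591 mm.
Far limit Df = s·(H − f)/(H − s) = 47000 × (360180.0 − 180) / (360180.0 − 47000) = 47000 × 360000.0 / 313180.0 ≈ 54026 mm.
Depth of field = Df − Dn = 54026 − 41591 ≈ 12435 mm ≈ 12.4 m.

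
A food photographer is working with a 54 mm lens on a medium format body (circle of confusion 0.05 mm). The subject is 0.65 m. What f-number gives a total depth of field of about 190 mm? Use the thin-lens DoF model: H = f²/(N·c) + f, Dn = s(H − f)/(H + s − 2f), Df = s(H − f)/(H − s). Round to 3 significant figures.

f/14

Write h = H − f = f²/(N·c). The thin-lens limits are Dn = s·h/(h + (s−f)) and Df = s·h/(h − (s−f)), so DoF = Df − Dn = 2·s·(s−f)·h / (h² − (s−f)²).
That is a quadratic in h: DoF·h² − 2·s·(s−f)·h − DoF·(s−f)² = 0 ⇒ h = (s−f)·(s + √(s² + DoF²)) / DoF = 596 × (650 + √(650² + 190²)) / 190 = 596 × (650 + 677.200) / 190 ≈ 4163.2 mm.
Then N = f²/(c·h) = 54² / (0.05 × 4163.2) = 2916 / 208.16 ≈ 14.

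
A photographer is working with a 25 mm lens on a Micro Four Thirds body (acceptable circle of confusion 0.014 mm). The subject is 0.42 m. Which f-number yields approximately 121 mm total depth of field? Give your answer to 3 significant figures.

Write h = H − f = f²/(N·c). The thin-lens limits are Dn = s·h/(h + (s−f)) and Df = s·h/(h − (s−f)), so DoF = Df − Dn = 2·s·(s−f)·h / (h² − (s−f)²).
That is a quadratic in h: DoF·h² − 2·s·(s−f)·h − DoF·(s−f)² = 0 ⇒ h = (s−f)·(s + √(s² + DoF²)) / DoF = 395 × (420 + √(420² + 121²)) / 121 = 395 × (420 + 437.082) / 121 ≈ 2797.9 mm.
Then N = f²/(c·h) = 25² / (0.014 × 2797.9) = 625 / 39.171 ≈ 16.

f/16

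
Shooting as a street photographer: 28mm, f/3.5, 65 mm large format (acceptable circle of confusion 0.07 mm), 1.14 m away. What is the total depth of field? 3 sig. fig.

0.901 m

Hyperfocal distance H = f²/(N·c) + f = 28²/(3.5 × 0.07) + 28 = 784/0.245 + 28 ≈ 3228.0 mm ≈ 3.228 m.
Near limit Dn = s·(H − f)/(H + s − 2f) = 1140 × (3228.0 − 28) / (3228.0 + 1140 − 2 × 28) = 1140 × 3200.0 / 4312.0 ≈ 846.01 mm.
Far limit Df = s·(H − f)/(H − s) = 1140 × (3228.0 − 28) / (3228.0 − 1140) = 1140 × 3200.0 / 2088.0 ≈ 1747.13 mm.
Depth of field = Df − Dn = 1747.13 − 846.01 ≈ 901.12 mm ≈ 0.901 m.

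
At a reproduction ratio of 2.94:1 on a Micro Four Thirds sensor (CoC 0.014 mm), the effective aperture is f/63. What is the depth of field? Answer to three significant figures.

At magnification m, DoF ≈ 2·N_eff·c/m² = 2 × 63 × 0.014 / 2.94² = 1.764 / 8.644 ≈ 0.204 mm.

0.204 mm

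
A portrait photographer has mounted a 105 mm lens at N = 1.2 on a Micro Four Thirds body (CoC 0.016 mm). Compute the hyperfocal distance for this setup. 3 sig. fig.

574 m

Hyperfocal distance H = f²/(N·c) + f = 105²/(1.2 × 0.016) + 105 = 11025/0.0192 + 105 ≈ 574323.8 mm ≈ 574 m.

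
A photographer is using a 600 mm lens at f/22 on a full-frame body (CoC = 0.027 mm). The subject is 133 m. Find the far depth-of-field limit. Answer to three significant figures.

170 m

Hyperfocal distance H = f²/(N·c) + f = 600²/(22 × 0.027) + 600 = 360000/0.594 + 600 ≈ 606660.6 mm ≈ 606.7 m.
Far limit Df = s·(H − f)/(H − s) = 133000 × (606660.6 − 600) / (606660.6 − 133000) = 133000 × 606060.6 / 473660.6 ≈ 170177 mm ≈ 170 m.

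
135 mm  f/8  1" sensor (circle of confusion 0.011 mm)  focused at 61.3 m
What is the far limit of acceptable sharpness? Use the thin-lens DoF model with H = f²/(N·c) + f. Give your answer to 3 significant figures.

87.0 m

Hyperfocal distance H = f²/(N·c) + f = 135²/(8 × 0.011) + 135 = 18225/0.088 + 135 ≈ 207237.3 mm ≈ 207.2 m.
Far limit Df = s·(H − f)/(H − s) = 61300 × (207237.3 − 135) / (207237.3 − 61300) = 61300 × 207102.3 / 145937.3 ≈ 86992 mm ≈ 87.0 m.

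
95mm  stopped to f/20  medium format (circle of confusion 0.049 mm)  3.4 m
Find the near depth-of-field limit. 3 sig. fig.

Hyperfocal distance H = f²/(N·c) + f = 95²/(20 × 0.049) + 95 = 9025/0.98 + 95 ≈ 9304.2 mm ≈ 9.304 m.
Near limit Dn = s·(H − f)/(H + s − 2f) = 3400 × (9304.2 − 95) / (9304.2 + 3400 − 2 × 95) = 3400 × 9209.2 / 12514.2 ≈ 2502.1 mm ≈ 2.50 m.

2.50 m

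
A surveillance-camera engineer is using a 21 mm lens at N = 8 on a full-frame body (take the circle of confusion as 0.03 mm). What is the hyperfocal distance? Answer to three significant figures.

1.86 m

Hyperfocal distance H = f²/(N·c) + f = 21²/(8 × 0.03) + 21 = 441/0.24 + 21 ≈ 1858.5 mm ≈ 1.86 m.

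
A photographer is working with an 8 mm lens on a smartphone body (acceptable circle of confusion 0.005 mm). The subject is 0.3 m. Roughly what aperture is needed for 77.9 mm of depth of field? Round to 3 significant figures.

Write h = H − f = f²/(N·c). The thin-lens limits are Dn = s·h/(h + (s−f)) and Df = s·h/(h − (s−f)), so DoF = Df − Dn = 2·s·(s−f)·h / (h² − (s−f)²).
That is a quadratic in h: DoF·h² − 2·s·(s−f)·h − DoF·(s−f)² = 0 ⇒ h = (s−f)·(s + √(s² + DoF²)) / DoF = 292 × (300 + √(300² + 77.9²)) / 77.9 = 292 × (300 + 309.949) / 77.9 ≈ 2286.3 mm.
Then N = f²/(c·h) = 8² / (0.005 × 2286.3) = 64 / 11.432 ≈ 5.60.

f/5.60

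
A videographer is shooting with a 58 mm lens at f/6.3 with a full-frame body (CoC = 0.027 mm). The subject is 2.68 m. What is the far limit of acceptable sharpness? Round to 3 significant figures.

Hyperfocal distance H = f²/(N·c) + f = 58²/(6.3 × 0.027) + 58 = 3364/0.1701 + 58 ≈ 19834.6 mm ≈ 19.83 m.
Far limit Df = s·(H − f)/(H − s) = 2680 × (19834.6 − 58) / (19834.6 − 2680) = 2680 × 19776.6 / 17154.6 ≈ 3089.6 mm ≈ 3.09 m.

3.09 m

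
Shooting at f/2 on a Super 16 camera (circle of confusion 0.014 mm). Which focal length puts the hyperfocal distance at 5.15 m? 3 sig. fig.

From H = f²/(N·c) + f, with f ≪ H: f ≈ √(H·N·c) = √(5150 × 2 × 0.014) = √144.20 ≈ 12.01 mm.
The +f correction barely moves this — solving exactly, f² + N·c·f − N·c·H = 0 ⇒ f = (−N·c + √((N·c)² + 4·N·c·H))/2 = (−0.028 + √576.80)/2 ≈ 11.994 mm, so f ≈ 12.0 mm.

12.0 mm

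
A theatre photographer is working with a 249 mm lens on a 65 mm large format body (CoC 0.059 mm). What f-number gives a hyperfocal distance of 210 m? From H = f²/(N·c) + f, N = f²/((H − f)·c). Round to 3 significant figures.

f/5.01

Rearrange H = f²/(N·c) + f for N: N = f² / ((H − f)·c).
N = 249² / ((210000 − 249) × 0.059) = 62001 / 12375 ≈ 5.01.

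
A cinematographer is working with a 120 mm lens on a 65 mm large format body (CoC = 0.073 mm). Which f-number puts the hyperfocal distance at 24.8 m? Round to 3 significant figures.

Rearrange H = f²/(N·c) + f for N: N = f² / ((H − f)·c).
N = 120² / ((24800 − 120) × 0.073) = 14400 / 1802 ≈ 7.99.

f/7.99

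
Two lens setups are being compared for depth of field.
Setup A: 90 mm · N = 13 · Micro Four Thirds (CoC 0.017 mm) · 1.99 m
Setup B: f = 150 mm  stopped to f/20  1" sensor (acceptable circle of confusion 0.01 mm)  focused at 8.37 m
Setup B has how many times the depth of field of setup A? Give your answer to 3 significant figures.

5.94

Setup A: H = 90²/(13×0.017) + 90 ≈ 36741.6 mm; DoF = Df − Dn = 2098.80 − 1891.92 ≈ 206.88 mm.
Setup B: H = 150²/(20×0.01) + 150 ≈ 112650.0 mm; DoF = Df − Dn = 9029.8 − 7800.1 ≈ 1229.7 mm.
Ratio = 1229.7 / 206.88 ≈ 5.94.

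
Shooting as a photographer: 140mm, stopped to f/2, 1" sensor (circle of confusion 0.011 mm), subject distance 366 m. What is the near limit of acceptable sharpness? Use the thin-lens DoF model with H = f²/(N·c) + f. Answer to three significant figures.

259 m

Hyperfocal distance H = f²/(N·c) + f = 140²/(2 × 0.011) + 140 = 19600/0.022 + 140 ≈ 891049.1 mm ≈ 891.0 m.
Near limit Dn = s·(H − f)/(H + s − 2f) = 366000 × (891049.1 − 140) / (891049.1 + 366000 − 2 × 140) = 366000 × 890909.1 / 1256769.1 ≈ 259453 mm ≈ 259 m.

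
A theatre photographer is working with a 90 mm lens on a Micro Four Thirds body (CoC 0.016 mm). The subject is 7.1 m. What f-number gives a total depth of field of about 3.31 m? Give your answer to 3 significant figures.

Write h = H − f = f²/(N·c). The thin-lens limits are Dn = s·h/(h + (s−f)) and Df = s·h/(h − (s−f)), so DoF = Df − Dn = 2·s·(s−f)·h / (h² − (s−f)²).
That is a quadratic in h: DoF·h² − 2·s·(s−f)·h − DoF·(s−f)² = 0 ⇒ h = (s−f)·(s + √(s² + DoF²)) / DoF = 7010 × (7100 + √(7100² + 3310²)) / 3310 = 7010 × (7100 + 7833.65) / 3310 ≈ 31627 mm.
Then N = f²/(c·h) = 90² / (0.016 × 31627) = 8100 / 506.03 ≈ 16.

f/16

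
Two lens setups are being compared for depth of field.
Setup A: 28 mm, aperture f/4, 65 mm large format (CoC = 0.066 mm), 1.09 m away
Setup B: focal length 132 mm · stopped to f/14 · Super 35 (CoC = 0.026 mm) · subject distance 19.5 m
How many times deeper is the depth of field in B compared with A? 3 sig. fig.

21.1

Setup A: H = 28²/(4×0.066) + 28 ≈ 2997.7 mm; DoF = Df − Dn = 1696.79 − 802.88 ≈ 893.91 mm.
Setup B: H = 132²/(14×0.026) + 132 ≈ 48000.1 mm; DoF = Df − Dn = 32752 − 13883 ≈ 18869 mm.
Ratio = 18869 / 893.91 ≈ 21.1.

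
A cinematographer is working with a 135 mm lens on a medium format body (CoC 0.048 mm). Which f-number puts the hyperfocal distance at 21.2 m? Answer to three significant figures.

f/18

Rearrange H = f²/(N·c) + f for N: N = f² / ((H − f)·c).
N = 135² / ((21200 − 135) × 0.048) = 18225 / 1011 ≈ 18.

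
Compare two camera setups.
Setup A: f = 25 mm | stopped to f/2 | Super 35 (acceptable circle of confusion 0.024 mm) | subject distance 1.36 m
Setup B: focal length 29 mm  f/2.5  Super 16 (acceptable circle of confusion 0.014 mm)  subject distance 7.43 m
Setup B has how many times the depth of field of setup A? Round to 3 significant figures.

Setup A: H = 25²/(2×0.024) + 25 ≈ 13045.8 mm; DoF = Df − Dn = 1515.37 − 1233.53 ≈ 281.84 mm.
Setup B: H = 29²/(2.5×0.014) + 29 ≈ 24057.6 mm; DoF = Df − Dn = 10737.1 − 5680.4 ≈ 5056.7 mm.
Ratio = 5056.7 / 281.84 ≈ 17.9.

17.9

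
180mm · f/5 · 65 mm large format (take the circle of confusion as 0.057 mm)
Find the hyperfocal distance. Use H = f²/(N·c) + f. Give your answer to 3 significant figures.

114 m

Hyperfocal distance H = f²/(N·c) + f = 180²/(5 × 0.057) + 180 = 32400/0.285 + 180 ≈ 113864.2 mm ≈ 114 m.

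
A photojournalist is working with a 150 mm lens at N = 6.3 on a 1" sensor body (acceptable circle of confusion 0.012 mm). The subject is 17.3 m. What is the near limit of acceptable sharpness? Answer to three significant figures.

Hyperfocal distance H = f²/(N·c) + f = 150²/(6.3 × 0.012) + 150 = 22500/0.0756 + 150 ≈ 297769.0 mm ≈ 297.8 m.
Near limit Dn = s·(H − f)/(H + s − 2f) = 17300 × (297769.0 − 150) / (297769.0 + 17300 − 2 × 150) = 17300 × 297619.0 / 314769.0 ≈ 16357 mm ≈ 16.4 m.

16.4 m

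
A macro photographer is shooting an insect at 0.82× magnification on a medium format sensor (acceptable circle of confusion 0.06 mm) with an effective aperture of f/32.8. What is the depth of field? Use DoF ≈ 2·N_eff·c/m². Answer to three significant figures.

5.85 mm

At magnification m, DoF ≈ 2·N_eff·c/m² = 2 × 32.8 × 0.06 / 0.82² = 3.936 / 0.6724 ≈ 5.85 mm.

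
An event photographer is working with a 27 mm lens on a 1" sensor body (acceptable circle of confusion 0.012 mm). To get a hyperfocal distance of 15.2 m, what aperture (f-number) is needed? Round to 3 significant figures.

Rearrange H = f²/(N·c) + f for N: N = f² / ((H − f)·c).
N = 27² / ((15200 − 27) × 0.012) = 729 / 182.1 ≈ 4.

f/4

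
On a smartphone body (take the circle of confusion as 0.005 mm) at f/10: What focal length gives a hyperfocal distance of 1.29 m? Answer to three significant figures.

From H = f²/(N·c) + f, with f ≪ H: f ≈ √(H·N·c) = √(1290 × 10 × 0.005) = √64.500 ≈ 8.031 mm.
Exact: f² + N·c·f − N·c·H = 0 ⇒ f = (−N·c + √((N·c)² + 4·N·c·H))/2 = (−0.05 + √258.00)/2 ≈ 8.0062 mm ≈ 8.01 mm.

8.01 mm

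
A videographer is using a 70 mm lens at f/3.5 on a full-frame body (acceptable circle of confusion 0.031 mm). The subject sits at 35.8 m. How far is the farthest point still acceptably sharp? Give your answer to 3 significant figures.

171 m

Hyperfocal distance H = f²/(N·c) + f = 70²/(3.5 × 0.031) + 70 = 4900/0.1085 + 70 ≈ 45231.3 mm ≈ 45.23 m.
Far limit Df = s·(H − f)/(H − s) = 35800 × (45231.3 − 70) / (45231.3 − 35800) = 35800 × 45161.3 / 9431.3 ≈ 171427 mm ≈ 171 m.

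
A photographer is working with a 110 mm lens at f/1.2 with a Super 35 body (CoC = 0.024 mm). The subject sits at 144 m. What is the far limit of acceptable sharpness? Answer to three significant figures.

219 m

Hyperfocal distance H = f²/(N·c) + f = 110²/(1.2 × 0.024) + 110 = 12100/0.0288 + 110 ≈ 420248.9 mm ≈ 420.2 m.
Far limit Df = s·(H − f)/(H − s) = 144000 × (420248.9 − 110) / (420248.9 − 144000) = 144000 × 420138.9 / 276248.9 ≈ 219005 mm ≈ 219 m.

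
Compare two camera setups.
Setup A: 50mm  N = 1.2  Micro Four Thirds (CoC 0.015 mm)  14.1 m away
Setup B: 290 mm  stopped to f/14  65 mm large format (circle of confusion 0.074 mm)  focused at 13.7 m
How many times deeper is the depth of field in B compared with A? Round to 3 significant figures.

1.61

Setup A: H = 50²/(1.2×0.015) + 50 ≈ 138938.9 mm; DoF = Df − Dn = 15686.9 − 12804.7 ≈ 2882.2 mm.
Setup B: H = 290²/(14×0.074) + 290 ≈ 81467.6 mm; DoF = Df − Dn = 16411.0 − 11757.7 ≈ 4653.3 mm.
Ratio = 4653.3 / 2882.2 ≈ 1.61.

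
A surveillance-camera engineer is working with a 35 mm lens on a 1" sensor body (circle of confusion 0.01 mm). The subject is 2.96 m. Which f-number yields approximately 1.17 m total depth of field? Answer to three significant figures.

Write h = H − f = f²/(N·c). The thin-lens limits are Dn = s·h/(h + (s−f)) and Df = s·h/(h − (s−f)), so DoF = Df − Dn = 2·s·(s−f)·h / (h² − (s−f)²).
That is a quadratic in h: DoF·h² − 2·s·(s−f)·h − DoF·(s−f)² = 0 ⇒ h = (s−f)·(s + √(s² + DoF²)) / DoF = 2925 × (2960 + √(2960² + 1170²)) / 1170 = 2925 × (2960 + 3182.84) / 1170 ≈ 15357 mm.
Then N = f²/(c·h) = 35² / (0.01 × 15357) = 1225 / 153.57 ≈ 7.98.

f/7.98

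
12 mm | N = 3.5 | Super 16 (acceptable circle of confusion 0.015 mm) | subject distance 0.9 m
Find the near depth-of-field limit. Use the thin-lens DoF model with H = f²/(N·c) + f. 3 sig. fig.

Hyperfocal distance H = f²/(N·c) + f = 12²/(3.5 × 0.015) + 12 = 144/0.0525 + 12 ≈ 2754.9 mm ≈ 2.755 m.
Near limit Dn = s·(H − f)/(H + s − 2f) = 900 × (2754.9 − 12) / (2754.9 + 900 − 2 × 12) = 900 × 2742.9 / 3630.9 ≈ 679.89 mm ≈ 0.680 m.

0.680 m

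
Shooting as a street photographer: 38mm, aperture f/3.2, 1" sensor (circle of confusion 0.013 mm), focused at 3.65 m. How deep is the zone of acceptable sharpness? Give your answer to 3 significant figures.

Hyperfocal distance H = f²/(N·c) + f = 38²/(3.2 × 0.013) + 38 = 1444/0.0416 + 38 ≈ 34749.5 mm ≈ 34.75 m.
Near limit Dn = s·(H − f)/(H + s − 2f) = 3650 × (34749.5 − 38) / (34749.5 + 3650 − 2 × 38) = 3650 × 34711.5 / 38323.5 ≈ 3305.99 mm.
Far limit Df = s·(H − f)/(H − s) = 3650 × (34749.5 − 38) / (34749.5 − 3650) = 3650 × 34711.5 / 31099.5 ≈ 4073.92 mm.
Depth of field = Df − Dn = 4073.92 − 3305.99 ≈ 767.93 mm ≈ 0.768 m.

0.768 m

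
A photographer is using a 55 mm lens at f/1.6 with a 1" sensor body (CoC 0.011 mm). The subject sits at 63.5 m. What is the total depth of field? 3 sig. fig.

54.3 m

Hyperfocal distance H = f²/(N·c) + f = 55²/(1.6 × 0.011) + 55 = 3025/0.0176 + 55 ≈ 171930.0 mm ≈ 171.9 m.
Near limit Dn = s·(H − f)/(H + s − 2f) = 63500 × (171930.0 − 55) / (171930.0 + 63500 − 2 × 55) = 63500 × 171875.0 / 235320.0 ≈ 46380 mm.
Far limit Df = s·(H − f)/(H − s) = 63500 × (171930.0 − 55) / (171930.0 − 63500) = 63500 × 171875.0 / 108430.0 ≈ 100655 mm.
Depth of field = Df − Dn = 100655 − 46380 ≈ 54275 mm ≈ 54.3 m.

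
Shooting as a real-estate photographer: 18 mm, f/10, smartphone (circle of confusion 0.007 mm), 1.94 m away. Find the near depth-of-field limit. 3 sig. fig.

1.37 m

Hyperfocal distance H = f²/(N·c) + f = 18²/(10 × 0.007) + 18 = 324/0.07 + 18 ≈ 4646.6 mm ≈ 4.647 m.
Near limit Dn = s·(H − f)/(H + s − 2f) = 1940 × (4646.6 − 18) / (4646.6 + 1940 − 2 × 18) = 1940 × 4628.6 / 6550.6 ≈ 1370.8 mm ≈ 1.37 m.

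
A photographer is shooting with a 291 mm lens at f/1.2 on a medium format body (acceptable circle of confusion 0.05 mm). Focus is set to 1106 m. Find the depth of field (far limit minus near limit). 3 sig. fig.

Hyperfocal distance H = f²/(N·c) + f = 291²/(1.2 × 0.05) + 291 = 84681/0.06 + 291 ≈ 1411641.0 mm ≈ 1412 m.
Near limit Dn = s·(H − f)/(H + s − 2f) = 1106000 × (1411641.0 − 291) / (1411641.0 + 1106000 − 2 × 291) = 1106000 × 1411350.0 / 2517059.0 ≈ 620150 mm.
Far limit Df = s·(H − f)/(H − s) = 1106000 × (1411641.0 − 291) / (1411641.0 − 1106000) = 1106000 × 1411350.0 / 305641.0 ≈ 5107146 mm.
Depth of field = Df − Dn = 5107146 − 620150 ≈ 4486996 mm ≈ 4490 m.

4490 m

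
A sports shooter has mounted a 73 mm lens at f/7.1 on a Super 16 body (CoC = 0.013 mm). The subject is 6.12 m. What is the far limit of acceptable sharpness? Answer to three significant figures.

Hyperfocal distance H = f²/(N·c) + f = 73²/(7.1 × 0.013) + 73 = 5329/0.0923 + 73 ≈ 57808.6 mm ≈ 57.81 m.
Far limit Df = s·(H − f)/(H − s) = 6120 × (57808.6 − 73) / (57808.6 − 6120) = 6120 × 57735.6 / 51688.6 ≈ 6836.0 mm ≈ 6.84 m.

6.84 m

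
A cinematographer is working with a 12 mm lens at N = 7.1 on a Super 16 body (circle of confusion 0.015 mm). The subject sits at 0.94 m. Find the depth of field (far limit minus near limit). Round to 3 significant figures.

2.44 m

Hyperfocal distance H = f²/(N·c) + f = 12²/(7.1 × 0.015) + 12 = 144/0.1065 + 12 ≈ 1364.1 mm ≈ 1.364 m.
Near limit Dn = s·(H − f)/(H + s − 2f) = 940 × (1364.1 − 12) / (1364.1 + 940 − 2 × 12) = 940 × 1352.1 / 2280.1 ≈ 557.4 mm.
Far limit Df = s·(H − f)/(H − s) = 940 × (1364.1 − 12) / (1364.1 − 940) = 940 × 1352.1 / 424.1 ≈ 2996.8 mm.
Depth of field = Df − Dn = 2996.8 − 557.4 ≈ 2439.4 mm ≈ 2.44 m.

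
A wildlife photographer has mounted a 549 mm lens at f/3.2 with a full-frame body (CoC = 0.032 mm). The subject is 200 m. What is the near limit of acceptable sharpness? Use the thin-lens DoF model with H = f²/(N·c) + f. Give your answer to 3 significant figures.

Hyperfocal distance H = f²/(N·c) + f = 549²/(3.2 × 0.032) + 549 = 301401/0.1024 + 549 ≈ 2943918.1 mm ≈ 2944 m.
Near limit Dn = s·(H − f)/(H + s − 2f) = 200000 × (2943918.1 − 549) / (2943918.1 + 200000 − 2 × 549) = 200000 × 2943369.1 / 3142820.1 ≈ 187308 mm ≈ 187 m.

187 m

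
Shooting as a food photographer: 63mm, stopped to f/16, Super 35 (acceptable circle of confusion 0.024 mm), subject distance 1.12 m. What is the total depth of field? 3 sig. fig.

Hyperfocal distance H = f²/(N·c) + f = 63²/(16 × 0.024) + 63 = 3969/0.384 + 63 ≈ 10398.9 mm ≈ 10.40 m.
Near limit Dn = s·(H − f)/(H + s − 2f) = 1120 × (10398.9 − 63) / (10398.9 + 1120 − 2 × 63) = 1120 × 10335.9 / 11392.9 ≈ 1016.09 mm.
Far limit Df = s·(H − f)/(H − s) = 1120 × (10398.9 − 63) / (10398.9 − 1120) = 1120 × 10335.9 / 9278.9 ≈ 1247.58 mm.
Depth of field = Df − Dn = 1247.58 − 1016.09 ≈ 231.49 mm.

231 mm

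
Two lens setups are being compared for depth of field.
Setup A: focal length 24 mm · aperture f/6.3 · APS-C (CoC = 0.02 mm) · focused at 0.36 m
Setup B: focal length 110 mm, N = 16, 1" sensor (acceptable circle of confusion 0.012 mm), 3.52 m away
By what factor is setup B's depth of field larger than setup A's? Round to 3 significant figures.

7.18

Setup A: H = 24²/(6.3×0.02) + 24 ≈ 4595.4 mm; DoF = Df − Dn = 388.559 − 335.352 ≈ 53.207 mm.
Setup B: H = 110²/(16×0.012) + 110 ≈ 63130.8 mm; DoF = Df − Dn = 3721.36 − 3339.31 ≈ 382.05 mm.
Ratio = 382.05 / 53.207 ≈ 7.18.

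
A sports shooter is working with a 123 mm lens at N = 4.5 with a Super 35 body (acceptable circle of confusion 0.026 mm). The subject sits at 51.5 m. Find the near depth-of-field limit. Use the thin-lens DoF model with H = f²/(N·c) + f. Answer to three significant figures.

Hyperfocal distance H = f²/(N·c) + f = 123²/(4.5 × 0.026) + 123 = 15129/0.117 + 123 ≈ 129430.7 mm ≈ 129.4 m.
Near limit Dn = s·(H − f)/(H + s − 2f) = 51500 × (129430.7 − 123) / (129430.7 + 51500 − 2 × 123) = 51500 × 129307.7 / 180684.7 ≈ 36856 mm ≈ 36.9 m.

36.9 m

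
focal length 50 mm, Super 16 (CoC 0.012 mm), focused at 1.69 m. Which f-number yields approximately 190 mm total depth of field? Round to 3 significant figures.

f/7.12

Write h = H − f = f²/(N·c). The thin-lens limits are Dn = s·h/(h + (s−f)) and Df = s·h/(h − (s−f)), so DoF = Df − Dn = 2·s·(s−f)·h / (h² − (s−f)²).
That is a quadratic in h: DoF·h² − 2·s·(s−f)·h − DoF·(s−f)² = 0 ⇒ h = (s−f)·(s + √(s² + DoF²)) / DoF = 1640 × (1690 + √(1690² + 190²)) / 190 = 1640 × (1690 + 1700.65) / 190 ≈ 29267 mm.
Then N = f²/(c·h) = 50² / (0.012 × 29267) = 2500 / 351.20 ≈ 7.12.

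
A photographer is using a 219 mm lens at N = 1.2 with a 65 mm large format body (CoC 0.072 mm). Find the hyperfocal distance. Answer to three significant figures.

555 m

Hyperfocal distance H = f²/(N·c) + f = 219²/(1.2 × 0.072) + 219 = 47961/0.0864 + 219 ≈ 555323.2 mm ≈ 555 m.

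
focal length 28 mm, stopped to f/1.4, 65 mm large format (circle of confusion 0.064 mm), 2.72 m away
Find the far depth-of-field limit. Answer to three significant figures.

Hyperfocal distance H = f²/(N·c) + f = 28²/(1.4 × 0.064) + 28 = 784/0.0896 + 28 ≈ 8778.0 mm ≈ 8.778 m.
Far limit Df = s·(H − f)/(H − s) = 2720 × (8778.0 − 28) / (8778.0 − 2720) = 2720 × 8750.0 / 6058.0 ≈ 3928.7 mm ≈ 3.93 m.

3.93 m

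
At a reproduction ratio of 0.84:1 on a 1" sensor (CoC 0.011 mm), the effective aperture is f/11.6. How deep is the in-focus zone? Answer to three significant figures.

0.362 mm

At magnification m, DoF ≈ 2·N_eff·c/m² = 2 × 11.6 × 0.011 / 0.84² = 0.2552 / 0.7056 ≈ 0.362 mm.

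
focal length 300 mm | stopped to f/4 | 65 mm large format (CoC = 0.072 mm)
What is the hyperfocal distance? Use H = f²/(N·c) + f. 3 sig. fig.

Hyperfocal distance H = f²/(N·c) + f = 300²/(4 × 0.072) + 300 = 90000/0.288 + 300 ≈ 312800.0 mm ≈ 313 m.

313 m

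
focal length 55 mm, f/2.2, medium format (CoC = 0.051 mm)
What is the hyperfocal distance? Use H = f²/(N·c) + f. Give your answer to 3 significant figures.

27.0 m

Hyperfocal distance H = f²/(N·c) + f = 55²/(2.2 × 0.051) + 55 = 3025/0.1122 + 55 ≈ 27015.8 mm ≈ 27.0 m.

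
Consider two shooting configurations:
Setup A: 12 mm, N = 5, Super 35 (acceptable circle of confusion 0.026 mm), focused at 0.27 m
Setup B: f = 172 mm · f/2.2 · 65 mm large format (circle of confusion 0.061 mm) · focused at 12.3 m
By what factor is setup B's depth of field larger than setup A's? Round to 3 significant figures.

10.2

Setup A: H = 12²/(5×0.026) + 12 ≈ 1119.7 mm; DoF = Df − Dn = 351.98 − 218.99 ≈ 132.99 mm.
Setup B: H = 172²/(2.2×0.061) + 172 ≈ 220619.1 mm; DoF = Df − Dn = 13016.1 − 11658.6 ≈ 1357.5 mm.
Ratio = 1357.5 / 132.99 ≈ 10.2.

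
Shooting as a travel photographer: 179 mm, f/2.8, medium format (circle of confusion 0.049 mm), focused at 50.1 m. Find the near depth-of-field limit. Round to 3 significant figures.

Hyperfocal distance H = f²/(N·c) + f = 179²/(2.8 × 0.049) + 179 = 32041/0.1372 + 179 ≈ 233714.0 mm ≈ 233.7 m.
Near limit Dn = s·(H − f)/(H + s − 2f) = 50100 × (233714.0 − 179) / (233714.0 + 50100 − 2 × 179) = 50100 × 233535.0 / 283456.0 ≈ 41277 mm ≈ 41.3 m.

41.3 m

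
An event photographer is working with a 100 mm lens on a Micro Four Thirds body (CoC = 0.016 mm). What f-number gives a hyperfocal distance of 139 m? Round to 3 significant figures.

f/4.50

Rearrange H = f²/(N·c) + f for N: N = f² / ((H − f)·c).
N = 100² / ((139000 − 100) × 0.016) = 10000 / 2222 ≈ 4.50.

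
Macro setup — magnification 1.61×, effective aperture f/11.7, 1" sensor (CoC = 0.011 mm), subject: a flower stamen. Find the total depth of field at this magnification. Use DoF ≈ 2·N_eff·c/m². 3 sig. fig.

At magnification m, DoF ≈ 2·N_eff·c/m² = 2 × 11.7 × 0.011 / 1.61² = 0.2574 / 2.592 ≈ 0.0993 mm.

0.0993 mm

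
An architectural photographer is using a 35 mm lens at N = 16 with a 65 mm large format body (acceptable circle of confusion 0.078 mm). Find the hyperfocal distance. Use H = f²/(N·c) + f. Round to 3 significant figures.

Hyperfocal distance H = f²/(N·c) + f = 35²/(16 × 0.078) + 35 = 1225/1.248 + 35 ≈ 1016.6 mm ≈ 1.02 m.

1.02 m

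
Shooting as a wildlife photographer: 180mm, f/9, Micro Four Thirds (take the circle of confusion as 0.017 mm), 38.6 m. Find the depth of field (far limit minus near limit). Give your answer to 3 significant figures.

Hyperfocal distance H = f²/(N·c) + f = 180²/(9 × 0.017) + 180 = 32400/0.153 + 180 ≈ 211944.7 mm ≈ 211.9 m.
Near limit Dn = s·(H − f)/(H + s − 2f) = 38600 × (211944.7 − 180) / (211944.7 + 38600 − 2 × 180) = 38600 × 211764.7 / 250184.7 ≈ 32672 mm.
Far limit Df = s·(H − f)/(H − s) = 38600 × (211944.7 − 180) / (211944.7 − 38600) = 38600 × 211764.7 / 173344.7 ≈ 47155 mm.
Depth of field = Df − Dn = 47155 − 32672 ≈ 14483 mm ≈ 14.5 m.

14.5 m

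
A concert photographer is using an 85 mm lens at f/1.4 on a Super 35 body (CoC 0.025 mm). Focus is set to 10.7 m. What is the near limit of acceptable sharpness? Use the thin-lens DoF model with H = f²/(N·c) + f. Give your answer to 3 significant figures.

10.2 m

Hyperfocal distance H = f²/(N·c) + f = 85²/(1.4 × 0.025) + 85 = 7225/0.035 + 85 ≈ 206513.6 mm ≈ 206.5 m.
Near limit Dn = s·(H − f)/(H + s − 2f) = 10700 × (206513.6 − 85) / (206513.6 + 10700 − 2 × 85) = 10700 × 206428.6 / 217043.6 ≈ 10177 mm ≈ 10.2 m.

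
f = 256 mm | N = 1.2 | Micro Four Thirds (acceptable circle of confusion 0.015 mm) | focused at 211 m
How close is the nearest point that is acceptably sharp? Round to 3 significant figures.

199 m

Hyperfocal distance H = f²/(N·c) + f = 256²/(1.2 × 0.015) + 256 = 65536/0.018 + 256 ≈ 3641144.9 mm ≈ 3641 m.
Near limit Dn = s·(H − f)/(H + s − 2f) = 211000 × (3641144.9 − 256) / (3641144.9 + 211000 − 2 × 256) = 211000 × 3640888.9 / 3851632.9 ≈ 199455 mm ≈ 199 m.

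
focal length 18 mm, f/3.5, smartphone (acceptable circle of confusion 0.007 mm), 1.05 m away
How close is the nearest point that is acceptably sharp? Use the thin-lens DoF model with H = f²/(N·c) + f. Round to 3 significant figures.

Hyperfocal distance H = f²/(N·c) + f = 18²/(3.5 × 0.007) + 18 = 324/0.0245 + 18 ≈ 13242.5 mm ≈ 13.24 m.
Near limit Dn = s·(H − f)/(H + s − 2f) = 1050 × (13242.5 − 18) / (13242.5 + 1050 − 2 × 18) = 1050 × 13224.5 / 14256.5 ≈ 973.99 mm ≈ 0.974 m.

0.974 m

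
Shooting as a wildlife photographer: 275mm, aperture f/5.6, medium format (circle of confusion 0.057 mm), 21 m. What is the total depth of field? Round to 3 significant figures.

Hyperfocal distance H = f²/(N·c) + f = 275²/(5.6 × 0.057) + 275 = 75625/0.3192 + 275 ≈ 237195.4 mm ≈ 237.2 m.
Near limit Dn = s·(H − f)/(H + s − 2f) = 21000 × (237195.4 − 275) / (237195.4 + 21000 − 2 × 275) = 21000 × 236920.4 / 257645.4 ≈ 19310.8 mm.
Far limit Df = s·(H − f)/(H − s) = 21000 × (237195.4 − 275) / (237195.4 − 21000) = 21000 × 236920.4 / 216195.4 ≈ 23013.1 mm.
Depth of field = Df − Dn = 23013.1 − 19310.8 ≈ 3702.3 mm ≈ 3.70 m.

3.70 m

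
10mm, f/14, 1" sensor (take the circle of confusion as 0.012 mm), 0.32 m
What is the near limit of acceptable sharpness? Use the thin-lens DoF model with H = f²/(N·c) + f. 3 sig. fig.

Hyperfocal distance H = f²/(N·c) + f = 10²/(14 × 0.012) + 10 = 100/0.168 + 10 ≈ 605.2 mm ≈ 0.605 m.
Near limit Dn = s·(H − f)/(H + s − 2f) = 320 × (605.2 − 10) / (605.2 + 320 − 2 × 10) = 320 × 595.2 / 905.2 ≈ 210.42 mm.

210 mm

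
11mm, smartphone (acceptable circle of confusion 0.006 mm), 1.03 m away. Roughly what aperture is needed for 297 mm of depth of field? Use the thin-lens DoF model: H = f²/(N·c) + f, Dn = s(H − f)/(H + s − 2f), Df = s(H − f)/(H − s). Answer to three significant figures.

f/2.80

Write h = H − f = f²/(N·c). The thin-lens limits are Dn = s·h/(h + (s−f)) and Df = s·h/(h − (s−f)), so DoF = Df − Dn = 2·s·(s−f)·h / (h² − (s−f)²).
That is a quadratic in h: DoF·h² − 2·s·(s−f)·h − DoF·(s−f)² = 0 ⇒ h = (s−f)·(s + √(s² + DoF²)) / DoF = 1019 × (1030 + √(1030² + 297²)) / 297 = 1019 × (1030 + 1071.97) / 297 ≈ 7211.8 mm.
Then N = f²/(c·h) = 11² / (0.006 × 7211.8) = 121 / 43.271 ≈ 2.80.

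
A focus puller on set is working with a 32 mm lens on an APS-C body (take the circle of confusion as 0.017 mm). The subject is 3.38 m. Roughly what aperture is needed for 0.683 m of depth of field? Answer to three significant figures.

f/1.80

Write h = H − f = f²/(N·c). The thin-lens limits are Dn = s·h/(h + (s−f)) and Df = s·h/(h − (s−f)), so DoF = Df − Dn = 2·s·(s−f)·h / (h² − (s−f)²).
That is a quadratic in h: DoF·h² − 2·s·(s−f)·h − DoF·(s−f)² = 0 ⇒ h = (s−f)·(s + √(s² + DoF²)) / DoF = 3348 × (3380 + √(3380² + 683²)) / 683 = 3348 × (3380 + 3448.32) / 683 ≈ 33472 mm.
Then N = f²/(c·h) = 32² / (0.017 × 33472) = 1024 / 569.02 ≈ 1.80.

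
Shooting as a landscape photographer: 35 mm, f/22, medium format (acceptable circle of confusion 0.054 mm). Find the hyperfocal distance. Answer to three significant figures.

Hyperfocal distance H = f²/(N·c) + f = 35²/(22 × 0.054) + 35 = 1225/1.188 + 35 ≈ 1066.1 mm ≈ 1.07 m.

1.07 m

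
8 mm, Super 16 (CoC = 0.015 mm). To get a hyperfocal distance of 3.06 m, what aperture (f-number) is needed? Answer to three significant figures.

f/1.40

Rearrange H = f²/(N·c) + f for N: N = f² / ((H − f)·c).
N = 8² / ((3060 − 8) × 0.015) = 64 / 45.78 ≈ 1.40.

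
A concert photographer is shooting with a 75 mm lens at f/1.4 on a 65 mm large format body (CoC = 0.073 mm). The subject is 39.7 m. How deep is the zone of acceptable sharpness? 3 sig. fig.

119 m

Hyperfocal distance H = f²/(N·c) + f = 75²/(1.4 × 0.073) + 75 = 5625/0.1022 + 75 ≈ 55114.1 mm ≈ 55.11 m.
Near limit Dn = s·(H − f)/(H + s − 2f) = 39700 × (55114.1 − 75) / (55114.1 + 39700 − 2 × 75) = 39700 × 55039.1 / 94664.1 ≈ 23082 mm.
Far limit Df = s·(H − f)/(H − s) = 39700 × (55114.1 − 75) / (55114.1 − 39700) = 39700 × 55039.1 / 15414.1 ≈ 141756 mm.
Depth of field = Df − Dn = 141756 − 23082 ≈ 118674 mm ≈ 119 m.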